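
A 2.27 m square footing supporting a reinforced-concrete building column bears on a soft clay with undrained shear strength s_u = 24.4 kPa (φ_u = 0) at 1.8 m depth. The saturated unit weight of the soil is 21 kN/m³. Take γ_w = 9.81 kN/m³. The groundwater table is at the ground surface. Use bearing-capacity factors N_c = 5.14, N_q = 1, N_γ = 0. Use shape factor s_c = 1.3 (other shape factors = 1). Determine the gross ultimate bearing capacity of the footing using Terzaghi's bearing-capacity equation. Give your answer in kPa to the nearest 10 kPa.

q_ult ≈ 180 kPa

Water table at ground surface, so effective unit weight γ' = 21 − 9.81 = 11.19 kN/m³ is used throughout; overburden q = 11.19 × 1.8 = 20.142 kPa.
Cohesion term c·N_c·s_c = 24.4 × 5.14 × 1.3 = 163.04 kPa; surcharge term q·N_q = 20.142 × 1 = 20.142 kPa.
q_ult = 163.04 + 20.142 = 183.18 kPa.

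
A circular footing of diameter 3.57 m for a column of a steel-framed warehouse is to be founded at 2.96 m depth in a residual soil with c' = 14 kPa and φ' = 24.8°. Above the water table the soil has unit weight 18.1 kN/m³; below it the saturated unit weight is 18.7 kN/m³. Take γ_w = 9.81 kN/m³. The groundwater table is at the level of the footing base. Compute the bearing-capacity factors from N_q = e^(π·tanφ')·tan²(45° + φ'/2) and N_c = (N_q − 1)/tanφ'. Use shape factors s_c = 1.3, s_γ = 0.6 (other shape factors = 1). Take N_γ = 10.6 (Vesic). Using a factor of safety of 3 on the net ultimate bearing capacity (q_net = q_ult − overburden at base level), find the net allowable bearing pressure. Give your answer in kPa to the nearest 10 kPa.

q_all(net) ≈ 330 kPa

N_q = e^(π·tan24.8°)·tan²(57.4°) = 10.44; N_c = (N_q − 1)/tanφ' = 20.43.
Effective surcharge at the founding depth q = γ·D_f = 18.1 × 2.96 = 53.576 kPa.
The water table coincides with the base, so in the self-weight term γ → γ' = 8.89 kN/m³.
q_ult = c·N_c·s_c + q·N_q + 0.5·γ·B·N_γ·s_γ
     = 14 × 20.431 × 1.3 + 53.576 × 10.44 + 0.5 × 8.89 × 3.57 × 10.6 × 0.6
     = 371.84 + 559.35 + 100.92 = 1032.1 kPa.
q_net = 1032.1 − 53.576 = 978.54 kPa.
q_all(net) = 978.54 / 3 = 326.18 kPa.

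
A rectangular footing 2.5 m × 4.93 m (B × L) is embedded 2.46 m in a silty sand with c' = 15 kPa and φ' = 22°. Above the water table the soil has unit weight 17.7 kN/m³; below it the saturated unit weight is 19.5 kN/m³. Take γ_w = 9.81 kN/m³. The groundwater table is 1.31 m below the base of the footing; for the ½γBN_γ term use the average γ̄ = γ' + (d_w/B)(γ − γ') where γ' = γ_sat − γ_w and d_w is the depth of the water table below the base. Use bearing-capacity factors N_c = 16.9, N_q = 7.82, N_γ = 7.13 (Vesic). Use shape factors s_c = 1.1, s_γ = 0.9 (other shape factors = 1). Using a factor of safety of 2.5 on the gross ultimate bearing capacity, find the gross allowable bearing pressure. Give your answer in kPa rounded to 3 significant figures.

Effective surcharge at the founding depth q = γ·D_f = 17.7 × 2.46 = 43.542 kPa.
With d_w = 1.31 m < B, γ̄ = 9.69 + (1.31/2.5) × (17.7 − 9.69) = 13.887 kN/m³.
q_ult = c·N_c·s_c + q·N_q + 0.5·γ·B·N_γ·s_γ
     = 15 × 16.9 × 1.1 + 43.542 × 7.82 + 0.5 × 13.887 × 2.5 × 7.13 × 0.9
     = 278.85 + 340.5 + 111.39 = 730.74 kPa.
q_all = 730.74 / 2.5 = 292.3 kPa.

q_all ≈ 292 kPa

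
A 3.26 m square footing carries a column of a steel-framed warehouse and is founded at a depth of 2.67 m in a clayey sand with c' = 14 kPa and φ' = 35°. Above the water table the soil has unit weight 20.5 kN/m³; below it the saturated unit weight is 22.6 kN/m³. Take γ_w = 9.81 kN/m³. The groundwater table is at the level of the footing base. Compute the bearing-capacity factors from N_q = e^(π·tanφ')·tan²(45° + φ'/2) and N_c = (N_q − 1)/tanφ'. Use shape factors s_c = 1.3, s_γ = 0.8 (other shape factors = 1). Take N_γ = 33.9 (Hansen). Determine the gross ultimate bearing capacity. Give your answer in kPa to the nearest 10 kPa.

tan35° = 0.7002, so N_q = e^(π×0.7002)·tan²(62.5°) = 9.023 × 3.69 = 33.3.
N_c = (33.3 − 1)/tan35° = 46.12.
q = γ·D_f = 20.5 × 2.67 = 54.735 kPa.
For the ½γBN_γ term take γ' = 22.6 − 9.81 = 12.79 kN/m³ (soil below base is submerged).
c·N_c·s_c = 14 × 46.124 × 1.3 = 839.45 kPa
q·N_q = 54.735 × 33.296 = 1822.5 kPa
0.5·γ·B·N_γ·s_γ = 0.5 × 12.79 × 3.26 × 33.9 × 0.8 = 565.39 kPa
q_ult = 839.45 + 1822.5 + 565.39 = 3227.3 kPa.

q_ult ≈ 3230 kPa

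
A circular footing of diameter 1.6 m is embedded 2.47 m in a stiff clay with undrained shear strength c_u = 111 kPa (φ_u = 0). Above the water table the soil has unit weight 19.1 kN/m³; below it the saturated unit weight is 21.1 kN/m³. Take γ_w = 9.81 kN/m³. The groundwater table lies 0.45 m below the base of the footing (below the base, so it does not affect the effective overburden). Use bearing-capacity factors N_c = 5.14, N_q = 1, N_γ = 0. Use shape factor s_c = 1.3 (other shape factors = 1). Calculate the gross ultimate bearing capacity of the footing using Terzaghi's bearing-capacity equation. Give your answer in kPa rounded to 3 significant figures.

q_ult ≈ 789 kPa

Overburden at base level: q = 19.1 × 2.47 = 47.177 kPa.
Cohesion term c·N_c·s_c = 111 × 5.14 × 1.3 = 741.7 kPa; surcharge term q·N_q = 47.177 × 1 = 47.177 kPa.
q_ult = 741.7 + 47.177 = 788.88 kPa.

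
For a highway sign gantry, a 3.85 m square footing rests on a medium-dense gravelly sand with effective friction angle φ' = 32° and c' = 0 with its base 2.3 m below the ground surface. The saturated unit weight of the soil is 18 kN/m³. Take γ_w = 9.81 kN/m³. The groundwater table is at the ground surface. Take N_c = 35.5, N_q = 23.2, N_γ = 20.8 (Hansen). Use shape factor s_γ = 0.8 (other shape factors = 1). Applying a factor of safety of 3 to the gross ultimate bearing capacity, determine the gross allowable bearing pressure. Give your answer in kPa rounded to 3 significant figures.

q_all ≈ 233 kPa

With the water table at the surface the whole profile is submerged: γ' = 18 − 9.81 = 8.19 kN/m³, so q = γ'·D_f = 18.837 kPa; the same γ' applies in the ½γBN_γ term.
q_ult = q·N_q + 0.5·γ·B·N_γ·s_γ
     = 18.837 × 23.2 + 0.5 × 8.19 × 3.85 × 20.8 × 0.8
     = 437.02 + 262.34 = 699.36 kPa.
q_all = q_ult / FS = 699.36 / 3 = 233.12 kPa.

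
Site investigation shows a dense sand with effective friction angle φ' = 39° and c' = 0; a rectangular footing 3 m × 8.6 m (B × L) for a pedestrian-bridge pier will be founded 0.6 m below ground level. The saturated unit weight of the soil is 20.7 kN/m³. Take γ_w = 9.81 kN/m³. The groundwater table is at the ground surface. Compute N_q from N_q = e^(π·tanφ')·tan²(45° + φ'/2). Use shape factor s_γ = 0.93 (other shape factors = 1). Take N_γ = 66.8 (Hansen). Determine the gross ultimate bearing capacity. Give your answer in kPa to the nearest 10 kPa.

q_ult ≈ 1380 kPa

tan39° = 0.8098, so N_q = e^(π×0.8098)·tan²(64.5°) = 12.731 × 4.395 = 55.96.
γ' = 20.7 − 9.81 = 10.89 kN/m³ (submerged throughout). q = 10.89 × 0.6 = 6.534 kPa; the same γ' applies in the ½γBN_γ term.
q·N_q = 6.534 × 55.957 = 365.63 kPa
0.5·γ·B·N_γ·s_γ = 0.5 × 10.89 × 3 × 66.8 × 0.93 = 1014.8 kPa
q_ult = 365.63 + 1014.8 = 1380.4 kPa.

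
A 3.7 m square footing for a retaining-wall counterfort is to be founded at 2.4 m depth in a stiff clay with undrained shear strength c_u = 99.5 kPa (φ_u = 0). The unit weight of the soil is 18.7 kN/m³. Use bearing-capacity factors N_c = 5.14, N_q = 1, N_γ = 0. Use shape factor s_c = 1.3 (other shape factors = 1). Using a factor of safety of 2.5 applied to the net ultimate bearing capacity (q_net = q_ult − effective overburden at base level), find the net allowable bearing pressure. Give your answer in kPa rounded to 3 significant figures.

q_all(net) ≈ 266 kPa

Effective surcharge at the founding depth q = γ·D_f = 18.7 × 2.4 = 44.88 kPa.
q_ult = c·N_c·s_c + q·N_q
     = 99.5 × 5.14 × 1.3 + 44.88 × 1
     = 664.86 + 44.88 = 709.74 kPa.
Net ultimate: q_net = 709.74 − 44.88 = 664.86 kPa.
q_all(net) = 664.86 / 2.5 = 265.94 kPa.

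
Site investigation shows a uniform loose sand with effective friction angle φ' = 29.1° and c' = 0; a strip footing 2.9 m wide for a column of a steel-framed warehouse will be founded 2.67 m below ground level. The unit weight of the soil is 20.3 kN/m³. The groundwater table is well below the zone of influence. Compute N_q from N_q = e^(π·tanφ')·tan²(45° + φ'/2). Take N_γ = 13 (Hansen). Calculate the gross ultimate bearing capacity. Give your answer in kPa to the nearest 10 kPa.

tan29.1° = 0.5566, so N_q = e^(π×0.5566)·tan²(59.55°) = 5.746 × 2.894 = 16.63.
q = γ·D_f = 20.3 × 2.67 = 54.201 kPa.
q·N_q = 54.201 × 16.628 = 901.25 kPa
0.5·γ·B·N_γ = 0.5 × 20.3 × 2.9 × 13 = 382.65 kPa
q_ult = 901.25 + 382.65 = 1283.9 kPa.

q_ult ≈ 1280 kPa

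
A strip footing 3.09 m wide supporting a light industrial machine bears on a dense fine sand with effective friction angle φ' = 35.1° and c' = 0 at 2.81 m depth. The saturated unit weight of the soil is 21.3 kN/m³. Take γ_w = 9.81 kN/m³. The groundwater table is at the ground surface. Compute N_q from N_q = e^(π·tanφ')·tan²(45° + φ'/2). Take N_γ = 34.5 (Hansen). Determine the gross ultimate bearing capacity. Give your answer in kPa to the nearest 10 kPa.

q_ult ≈ 1700 kPa

tan35.1° = 0.7028, so N_q = e^(π×0.7028)·tan²(62.55°) = 9.097 × 3.706 = 33.71.
γ' = 21.3 − 9.81 = 11.49 kN/m³ (submerged throughout). q = 11.49 × 2.81 = 32.287 kPa; the same γ' applies in the ½γBN_γ term.
q·N_q = 32.287 × 33.713 = 1088.5 kPa
0.5·γ·B·N_γ = 0.5 × 11.49 × 3.09 × 34.5 = 612.45 kPa
q_ult = 1088.5 + 612.45 = 1700.9 kPa.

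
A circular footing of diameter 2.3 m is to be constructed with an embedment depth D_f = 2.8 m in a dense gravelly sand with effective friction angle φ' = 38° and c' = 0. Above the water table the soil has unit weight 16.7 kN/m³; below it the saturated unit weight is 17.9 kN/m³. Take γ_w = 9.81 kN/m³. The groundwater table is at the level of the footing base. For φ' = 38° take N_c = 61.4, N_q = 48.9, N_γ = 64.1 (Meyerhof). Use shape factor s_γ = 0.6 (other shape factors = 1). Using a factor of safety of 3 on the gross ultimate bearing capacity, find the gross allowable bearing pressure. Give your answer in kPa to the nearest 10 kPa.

q_all ≈ 880 kPa

q = γ·D_f = 16.7 × 2.8 = 46.76 kPa.
For the ½γBN_γ term take γ' = 17.9 − 9.81 = 8.09 kN/m³ (soil below base is submerged).
q·N_q = 46.76 × 48.9 = 2286.6 kPa
0.5·γ·B·N_γ·s_γ = 0.5 × 8.09 × 2.3 × 64.1 × 0.6 = 357.81 kPa
q_ult = 2286.6 + 357.81 = 2644.4 kPa.
q_all = 2644.4 / 3 = 881.46 kPa.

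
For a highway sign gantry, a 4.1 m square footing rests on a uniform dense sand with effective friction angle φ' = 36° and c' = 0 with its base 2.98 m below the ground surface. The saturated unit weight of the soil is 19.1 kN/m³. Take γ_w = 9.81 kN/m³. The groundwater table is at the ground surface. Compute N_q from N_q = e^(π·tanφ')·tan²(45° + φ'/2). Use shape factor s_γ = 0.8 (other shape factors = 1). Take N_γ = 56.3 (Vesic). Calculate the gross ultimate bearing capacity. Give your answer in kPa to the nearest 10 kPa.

q_ult ≈ 1900 kPa

tan36° = 0.7265, so N_q = e^(π×0.7265)·tan²(63°) = 9.801 × 3.852 = 37.75.
With the water table at the surface the whole profile is submerged: γ' = 19.1 − 9.81 = 9.29 kN/m³, so q = γ'·D_f = 27.684 kPa; the same γ' applies in the ½γBN_γ term.
q_ult = q·N_q + 0.5·γ·B·N_γ·s_γ
     = 27.684 × 37.752 + 0.5 × 9.29 × 4.1 × 56.3 × 0.8
     = 1045.1 + 857.76 = 1902.9 kPa.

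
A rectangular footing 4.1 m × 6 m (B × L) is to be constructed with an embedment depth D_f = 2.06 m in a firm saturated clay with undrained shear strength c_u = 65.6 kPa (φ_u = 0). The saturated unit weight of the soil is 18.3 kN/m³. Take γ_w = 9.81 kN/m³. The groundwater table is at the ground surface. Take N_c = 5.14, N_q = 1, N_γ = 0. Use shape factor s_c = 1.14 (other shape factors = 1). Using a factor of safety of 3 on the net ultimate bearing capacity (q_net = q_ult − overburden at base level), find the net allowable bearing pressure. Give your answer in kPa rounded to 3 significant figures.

With the water table at the surface the whole profile is submerged: γ' = 18.3 − 9.81 = 8.49 kN/m³, so q = γ'·D_f = 17.489 kPa.
q_ult = c·N_c·s_c + q·N_q
     = 65.6 × 5.14 × 1.14 + 17.489 × 1
     = 384.39 + 17.489 = 401.88 kPa.
q_net = 401.88 − 17.489 = 384.39 kPa.
q_all(net) = 384.39 / 3 = 128.13 kPa.

q_all(net) ≈ 128 kPa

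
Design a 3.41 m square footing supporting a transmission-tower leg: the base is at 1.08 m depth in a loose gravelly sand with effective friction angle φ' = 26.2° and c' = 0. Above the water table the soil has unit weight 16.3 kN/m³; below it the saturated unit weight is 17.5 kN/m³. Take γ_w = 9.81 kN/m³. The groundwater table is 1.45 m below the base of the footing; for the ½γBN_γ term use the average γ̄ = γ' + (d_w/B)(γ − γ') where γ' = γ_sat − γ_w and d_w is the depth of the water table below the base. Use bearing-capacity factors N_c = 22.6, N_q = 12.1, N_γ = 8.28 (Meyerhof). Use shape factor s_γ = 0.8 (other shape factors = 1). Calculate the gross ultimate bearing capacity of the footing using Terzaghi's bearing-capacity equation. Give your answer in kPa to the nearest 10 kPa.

q_ult ≈ 340 kPa

Overburden at base level: q = 16.3 × 1.08 = 17.604 kPa.
The water table is 1.45 m below the base (< B = 3.41 m), so the ½γBN_γ term uses γ̄ = γ' + (d_w/B)(γ − γ') = 7.69 + (1.45/3.41)(16.3 − 7.69) = 11.351 kN/m³.
Surcharge term q·N_q = 17.604 × 12.1 = 213.01 kPa; self-weight term 0.5·γ·B·N_γ·s_γ = 0.5 × 11.351 × 3.41 × 8.28 × 0.8 = 128.2 kPa.
q_ult = 213.01 + 128.2 = 341.21 kPa.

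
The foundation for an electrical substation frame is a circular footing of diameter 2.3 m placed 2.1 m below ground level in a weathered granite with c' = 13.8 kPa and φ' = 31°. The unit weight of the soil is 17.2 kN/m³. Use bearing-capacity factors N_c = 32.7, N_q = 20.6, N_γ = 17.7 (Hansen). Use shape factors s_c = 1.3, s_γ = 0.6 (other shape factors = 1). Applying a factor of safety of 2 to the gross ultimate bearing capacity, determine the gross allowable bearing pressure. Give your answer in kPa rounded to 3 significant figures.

Overburden at base level: q = 17.2 × 2.1 = 36.12 kPa.
Cohesion term c·N_c·s_c = 13.8 × 32.7 × 1.3 = 586.64 kPa; surcharge term q·N_q = 36.12 × 20.6 = 744.07 kPa; self-weight term 0.5·γ·B·N_γ·s_γ = 0.5 × 17.2 × 2.3 × 17.7 × 0.6 = 210.06 kPa.
q_ult = 586.64 + 744.07 + 210.06 = 1540.8 kPa.
q_all = q_ult / FS = 1540.8 / 2 = 770.39 kPa.

q_all ≈ 770 kPa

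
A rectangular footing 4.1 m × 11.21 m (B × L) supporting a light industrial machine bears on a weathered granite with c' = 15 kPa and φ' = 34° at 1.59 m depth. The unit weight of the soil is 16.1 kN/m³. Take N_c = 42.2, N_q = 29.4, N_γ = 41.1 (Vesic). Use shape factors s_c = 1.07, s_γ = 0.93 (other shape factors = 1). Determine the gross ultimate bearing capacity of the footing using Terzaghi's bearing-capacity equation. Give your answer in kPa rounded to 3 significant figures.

q = γ·D_f = 16.1 × 1.59 = 25.599 kPa.
c·N_c·s_c = 15 × 42.2 × 1.07 = 677.31 kPa
q·N_q = 25.599 × 29.4 = 752.61 kPa
0.5·γ·B·N_γ·s_γ = 0.5 × 16.1 × 4.1 × 41.1 × 0.93 = 1261.6 kPa
q_ult = 677.31 + 752.61 + 1261.6 = 2691.5 kPa.

q_ult ≈ 2690 kPa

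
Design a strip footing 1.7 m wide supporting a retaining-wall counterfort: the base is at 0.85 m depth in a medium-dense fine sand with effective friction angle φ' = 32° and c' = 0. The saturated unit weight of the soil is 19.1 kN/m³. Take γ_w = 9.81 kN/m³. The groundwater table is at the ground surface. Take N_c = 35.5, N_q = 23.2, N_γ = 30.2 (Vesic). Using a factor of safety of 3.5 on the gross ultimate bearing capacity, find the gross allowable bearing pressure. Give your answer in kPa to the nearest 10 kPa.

Water table at ground surface, so effective unit weight γ' = 19.1 − 9.81 = 9.29 kN/m³ is used throughout; overburden q = 9.29 × 0.85 = 7.8965 kPa; the same γ' applies in the ½γBN_γ term.
Surcharge term q·N_q = 7.8965 × 23.2 = 183.2 kPa; self-weight term 0.5·γ·B·N_γ = 0.5 × 9.29 × 1.7 × 30.2 = 238.47 kPa.
q_ult = 183.2 + 238.47 = 421.67 kPa.
q_all = 421.67 / 3.5 = 120.48 kPa.

q_all ≈ 120 kPa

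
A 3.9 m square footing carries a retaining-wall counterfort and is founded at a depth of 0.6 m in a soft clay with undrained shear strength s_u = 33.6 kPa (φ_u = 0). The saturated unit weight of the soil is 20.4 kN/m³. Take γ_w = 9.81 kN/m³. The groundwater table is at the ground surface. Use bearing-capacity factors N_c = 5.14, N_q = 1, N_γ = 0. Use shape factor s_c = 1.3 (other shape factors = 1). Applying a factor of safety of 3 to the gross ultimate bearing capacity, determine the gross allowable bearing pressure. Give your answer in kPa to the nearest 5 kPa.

q_all ≈ 75 kPa

γ' = 20.4 − 9.81 = 10.59 kN/m³ (submerged throughout). q = 10.59 × 0.6 = 6.354 kPa.
c·N_c·s_c = 33.6 × 5.14 × 1.3 = 224.52 kPa
q·N_q = 6.354 × 1 = 6.354 kPa
q_ult = 224.52 + 6.354 = 230.87 kPa.
q_all = q_ult / FS = 230.87 / 3 = 76.956 kPa.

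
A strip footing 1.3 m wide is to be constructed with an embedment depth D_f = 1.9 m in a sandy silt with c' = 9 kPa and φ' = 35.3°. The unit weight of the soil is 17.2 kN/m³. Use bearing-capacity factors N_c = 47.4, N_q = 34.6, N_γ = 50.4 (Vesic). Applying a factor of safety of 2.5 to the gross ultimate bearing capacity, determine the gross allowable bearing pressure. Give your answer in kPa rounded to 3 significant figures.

Overburden at base level: q = 17.2 × 1.9 = 32.68 kPa.
Cohesion term c·N_c = 9 × 47.4 = 426.6 kPa; surcharge term q·N_q = 32.68 × 34.6 = 1130.7 kPa; self-weight term 0.5·γ·B·N_γ = 0.5 × 17.2 × 1.3 × 50.4 = 563.47 kPa.
q_ult = 426.6 + 1130.7 + 563.47 = 2120.8 kPa.
q_all = q_ult / FS = 2120.8 / 2.5 = 848.32 kPa.

q_all ≈ 848 kPa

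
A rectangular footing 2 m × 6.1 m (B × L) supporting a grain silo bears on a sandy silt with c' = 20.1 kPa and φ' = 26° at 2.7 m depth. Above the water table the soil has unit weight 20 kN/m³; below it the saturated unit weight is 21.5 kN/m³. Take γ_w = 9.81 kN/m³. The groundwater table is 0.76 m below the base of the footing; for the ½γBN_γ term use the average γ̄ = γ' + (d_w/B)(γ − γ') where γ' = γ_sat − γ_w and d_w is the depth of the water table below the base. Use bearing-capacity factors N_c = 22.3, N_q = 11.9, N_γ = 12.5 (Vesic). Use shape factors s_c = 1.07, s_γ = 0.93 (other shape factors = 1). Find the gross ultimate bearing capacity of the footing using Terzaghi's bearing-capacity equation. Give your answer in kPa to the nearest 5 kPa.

q = γ·D_f = 20 × 2.7 = 54 kPa.
γ' = 11.69 kN/m³; averaging over the depth B below the base, γ̄ = γ' + (d_w/B)(γ − γ') = 14.848 kN/m³.
c·N_c·s_c = 20.1 × 22.3 × 1.07 = 479.61 kPa
q·N_q = 54 × 11.9 = 642.6 kPa
0.5·γ·B·N_γ·s_γ = 0.5 × 14.848 × 2 × 12.5 × 0.93 = 172.61 kPa
q_ult = 479.61 + 642.6 + 172.61 = 1294.8 kPa.

q_ult ≈ 1295 kPa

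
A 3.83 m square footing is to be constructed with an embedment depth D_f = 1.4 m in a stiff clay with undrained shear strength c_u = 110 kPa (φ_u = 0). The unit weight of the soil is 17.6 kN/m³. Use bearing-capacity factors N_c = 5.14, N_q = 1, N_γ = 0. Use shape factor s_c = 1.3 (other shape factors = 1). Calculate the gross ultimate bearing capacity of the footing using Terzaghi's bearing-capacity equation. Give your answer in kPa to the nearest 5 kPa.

Effective surcharge at the founding depth q = γ·D_f = 17.6 × 1.4 = 24.64 kPa.
q_ult = c·N_c·s_c + q·N_q
     = 110 × 5.14 × 1.3 + 24.64 × 1
     = 735.02 + 24.64 = 759.66 kPa.

q_ult ≈ 760 kPa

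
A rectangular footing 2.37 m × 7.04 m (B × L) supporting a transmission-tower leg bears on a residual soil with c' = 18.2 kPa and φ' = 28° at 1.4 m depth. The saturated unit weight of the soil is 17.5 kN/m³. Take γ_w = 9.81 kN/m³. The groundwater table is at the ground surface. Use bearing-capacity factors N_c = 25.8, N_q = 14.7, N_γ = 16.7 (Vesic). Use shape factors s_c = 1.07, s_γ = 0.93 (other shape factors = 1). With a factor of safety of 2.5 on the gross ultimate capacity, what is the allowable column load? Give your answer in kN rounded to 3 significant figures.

P_all ≈ 5350 kN

γ' = 17.5 − 9.81 = 7.69 kN/m³ (submerged throughout). q = 7.69 × 1.4 = 10.766 kPa; the same γ' applies in the ½γBN_γ term.
c·N_c·s_c = 18.2 × 25.8 × 1.07 = 502.43 kPa
q·N_q = 10.766 × 14.7 = 158.26 kPa
0.5·γ·B·N_γ·s_γ = 0.5 × 7.69 × 2.37 × 16.7 × 0.93 = 141.53 kPa
q_ult = 502.43 + 158.26 + 141.53 = 802.22 kPa.
Gross allowable pressure q_all = 802.22 / 2.5 = 320.89 kPa.
Footing area = 16.6848 m², so allowable column load = 320.89 × 16.6848 = 5353.9 kN.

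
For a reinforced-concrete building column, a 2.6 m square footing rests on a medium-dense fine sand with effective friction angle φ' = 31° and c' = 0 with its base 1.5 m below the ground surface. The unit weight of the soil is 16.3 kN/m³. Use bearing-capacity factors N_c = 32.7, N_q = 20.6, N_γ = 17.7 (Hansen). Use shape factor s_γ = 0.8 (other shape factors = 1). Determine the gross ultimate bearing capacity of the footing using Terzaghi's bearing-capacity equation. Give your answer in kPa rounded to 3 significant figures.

q_ult ≈ 804 kPa

Effective surcharge at the founding depth q = γ·D_f = 16.3 × 1.5 = 24.45 kPa.
q_ult = q·N_q + 0.5·γ·B·N_γ·s_γ
     = 24.45 × 20.6 + 0.5 × 16.3 × 2.6 × 17.7 × 0.8
     = 503.67 + 300.05 = 803.72 kPa.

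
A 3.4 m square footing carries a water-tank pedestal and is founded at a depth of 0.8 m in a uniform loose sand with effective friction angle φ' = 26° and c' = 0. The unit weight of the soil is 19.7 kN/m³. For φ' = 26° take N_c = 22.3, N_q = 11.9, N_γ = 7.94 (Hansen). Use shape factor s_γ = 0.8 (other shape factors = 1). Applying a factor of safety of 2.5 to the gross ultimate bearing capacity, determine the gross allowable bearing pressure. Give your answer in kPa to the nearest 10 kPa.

q_all ≈ 160 kPa

Effective surcharge at the founding depth q = γ·D_f = 19.7 × 0.8 = 15.76 kPa.
q_ult = q·N_q + 0.5·γ·B·N_γ·s_γ
     = 15.76 × 11.9 + 0.5 × 19.7 × 3.4 × 7.94 × 0.8
     = 187.54 + 212.73 = 400.27 kPa.
q_all = q_ult / FS = 400.27 / 2.5 = 160.11 kPa.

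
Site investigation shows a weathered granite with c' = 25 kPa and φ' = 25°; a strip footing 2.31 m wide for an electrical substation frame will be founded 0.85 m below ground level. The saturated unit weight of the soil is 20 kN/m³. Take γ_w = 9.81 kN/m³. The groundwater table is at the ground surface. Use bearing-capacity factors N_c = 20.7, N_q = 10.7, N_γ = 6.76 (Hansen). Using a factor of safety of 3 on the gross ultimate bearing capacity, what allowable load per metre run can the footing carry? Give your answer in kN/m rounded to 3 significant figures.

γ' = 20 − 9.81 = 10.19 kN/m³ (submerged throughout). q = 10.19 × 0.85 = 8.6615 kPa; the same γ' applies in the ½γBN_γ term.
c·N_c = 25 × 20.7 = 517.5 kPa
q·N_q = 8.6615 × 10.7 = 92.678 kPa
0.5·γ·B·N_γ = 0.5 × 10.19 × 2.31 × 6.76 = 79.561 kPa
q_ult = 517.5 + 92.678 + 79.561 = 689.74 kPa.
Gross allowable pressure q_all = 689.74 / 3 = 229.91 kPa.
Allowable wall load = q_all × B = 229.91 × 2.31 = 531.1 kN per metre run.

≈ 531 kN/m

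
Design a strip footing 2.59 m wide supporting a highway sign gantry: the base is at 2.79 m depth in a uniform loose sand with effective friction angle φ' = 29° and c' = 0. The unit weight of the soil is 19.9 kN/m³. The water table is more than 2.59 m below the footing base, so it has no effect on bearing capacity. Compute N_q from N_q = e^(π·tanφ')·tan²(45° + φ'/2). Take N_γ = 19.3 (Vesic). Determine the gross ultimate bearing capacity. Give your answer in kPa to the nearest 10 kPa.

tan29° = 0.5543, so N_q = e^(π×0.5543)·tan²(59.5°) = 5.705 × 2.882 = 16.44.
Overburden at base level: q = 19.9 × 2.79 = 55.521 kPa.
Surcharge term q·N_q = 55.521 × 16.443 = 912.95 kPa; self-weight term 0.5·γ·B·N_γ = 0.5 × 19.9 × 2.59 × 19.3 = 497.37 kPa.
q_ult = 912.95 + 497.37 = 1410.3 kPa.

q_ult ≈ 1410 kPa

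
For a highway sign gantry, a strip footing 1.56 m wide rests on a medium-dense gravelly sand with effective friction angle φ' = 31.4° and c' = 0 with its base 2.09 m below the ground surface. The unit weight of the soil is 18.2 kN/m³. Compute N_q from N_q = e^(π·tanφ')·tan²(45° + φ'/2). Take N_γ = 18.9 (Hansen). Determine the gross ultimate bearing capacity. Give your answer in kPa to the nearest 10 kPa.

q_ult ≈ 1090 kPa

tan31.4° = 0.6104, so N_q = e^(π×0.6104)·tan²(60.7°) = 6.805 × 3.175 = 21.61.
Effective surcharge at the founding depth q = γ·D_f = 18.2 × 2.09 = 38.038 kPa.
q_ult = q·N_q + 0.5·γ·B·N_γ
     = 38.038 × 21.608 + 0.5 × 18.2 × 1.56 × 18.9
     = 821.94 + 268.3 = 1090.2 kPa.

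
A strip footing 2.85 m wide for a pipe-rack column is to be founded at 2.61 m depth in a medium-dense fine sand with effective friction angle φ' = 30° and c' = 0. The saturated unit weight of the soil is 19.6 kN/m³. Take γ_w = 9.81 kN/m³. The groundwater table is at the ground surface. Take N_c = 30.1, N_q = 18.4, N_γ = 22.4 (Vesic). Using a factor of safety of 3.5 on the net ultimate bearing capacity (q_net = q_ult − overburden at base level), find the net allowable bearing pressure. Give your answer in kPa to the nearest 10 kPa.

q_all(net) ≈ 220 kPa

γ' = 19.6 − 9.81 = 9.79 kN/m³ (submerged throughout). q = 9.79 × 2.61 = 25.552 kPa; the same γ' applies in the ½γBN_γ term.
q·N_q = 25.552 × 18.4 = 470.15 kPa
0.5·γ·B·N_γ = 0.5 × 9.79 × 2.85 × 22.4 = 312.5 kPa
q_ult = 470.15 + 312.5 = 782.65 kPa.
q_net = 782.65 − 25.552 = 757.1 kPa.
q_all(net) = 757.1 / 3.5 = 216.31 kPa.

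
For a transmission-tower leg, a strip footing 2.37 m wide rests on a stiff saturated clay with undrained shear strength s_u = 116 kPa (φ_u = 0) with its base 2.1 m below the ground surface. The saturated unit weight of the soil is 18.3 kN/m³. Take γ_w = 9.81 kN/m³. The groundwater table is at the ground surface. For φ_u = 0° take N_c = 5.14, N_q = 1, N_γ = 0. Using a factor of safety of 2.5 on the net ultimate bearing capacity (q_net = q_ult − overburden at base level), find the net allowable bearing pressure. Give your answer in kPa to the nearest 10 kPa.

With the water table at the surface the whole profile is submerged: γ' = 18.3 − 9.81 = 8.49 kN/m³, so q = γ'·D_f = 17.829 kPa.
q_ult = c·N_c + q·N_q
     = 116 × 5.14 + 17.829 × 1
     = 596.24 + 17.829 = 614.07 kPa.
q_net = 614.07 − 17.829 = 596.24 kPa.
q_all(net) = 596.24 / 2.5 = 238.5 kPa.

q_all(net) ≈ 240 kPa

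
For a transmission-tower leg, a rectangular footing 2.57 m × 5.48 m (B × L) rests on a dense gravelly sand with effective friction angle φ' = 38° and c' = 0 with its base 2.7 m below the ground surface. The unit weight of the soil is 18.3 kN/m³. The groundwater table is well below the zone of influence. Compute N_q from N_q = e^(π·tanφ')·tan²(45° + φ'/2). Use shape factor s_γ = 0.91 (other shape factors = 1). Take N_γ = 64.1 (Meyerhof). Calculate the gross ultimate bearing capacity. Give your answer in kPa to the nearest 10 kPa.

q_ult ≈ 3790 kPa

tan38° = 0.7813, so N_q = e^(π×0.7813)·tan²(64°) = 11.64 × 4.204 = 48.93.
Effective surcharge at the founding depth q = γ·D_f = 18.3 × 2.7 = 49.41 kPa.
q_ult = q·N_q + 0.5·γ·B·N_γ·s_γ
     = 49.41 × 48.933 + 0.5 × 18.3 × 2.57 × 64.1 × 0.91
     = 2417.8 + 1371.7 = 3789.5 kPa.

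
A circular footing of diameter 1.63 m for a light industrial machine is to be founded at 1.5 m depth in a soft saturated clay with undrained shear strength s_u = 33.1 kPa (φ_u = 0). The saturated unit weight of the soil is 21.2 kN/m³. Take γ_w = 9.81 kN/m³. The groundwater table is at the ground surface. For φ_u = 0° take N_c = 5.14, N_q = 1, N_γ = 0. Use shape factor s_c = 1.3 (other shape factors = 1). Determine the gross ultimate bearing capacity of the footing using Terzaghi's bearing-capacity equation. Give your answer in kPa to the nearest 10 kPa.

q_ult ≈ 240 kPa

γ' = 21.2 − 9.81 = 11.39 kN/m³ (submerged throughout). q = 11.39 × 1.5 = 17.085 kPa.
c·N_c·s_c = 33.1 × 5.14 × 1.3 = 221.17 kPa
q·N_q = 17.085 × 1 = 17.085 kPa
q_ult = 221.17 + 17.085 = 238.26 kPa.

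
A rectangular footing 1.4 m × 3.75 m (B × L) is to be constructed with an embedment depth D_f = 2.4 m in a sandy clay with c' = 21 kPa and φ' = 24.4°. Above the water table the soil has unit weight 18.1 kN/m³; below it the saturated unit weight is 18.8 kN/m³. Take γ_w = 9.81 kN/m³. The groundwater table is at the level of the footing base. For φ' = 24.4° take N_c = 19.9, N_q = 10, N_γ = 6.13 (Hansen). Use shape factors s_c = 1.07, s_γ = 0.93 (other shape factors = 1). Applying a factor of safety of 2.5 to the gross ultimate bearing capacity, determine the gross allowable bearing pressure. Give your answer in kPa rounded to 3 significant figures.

q_all ≈ 367 kPa

Effective surcharge at the founding depth q = γ·D_f = 18.1 × 2.4 = 43.44 kPa.
The water table coincides with the base, so in the self-weight term γ → γ' = 8.99 kN/m³.
q_ult = c·N_c·s_c + q·N_q + 0.5·γ·B·N_γ·s_γ
     = 21 × 19.9 × 1.07 + 43.44 × 10 + 0.5 × 8.99 × 1.4 × 6.13 × 0.93
     = 447.15 + 434.4 + 35.876 = 917.43 kPa.
q_all = q_ult / FS = 917.43 / 2.5 = 366.97 kPa.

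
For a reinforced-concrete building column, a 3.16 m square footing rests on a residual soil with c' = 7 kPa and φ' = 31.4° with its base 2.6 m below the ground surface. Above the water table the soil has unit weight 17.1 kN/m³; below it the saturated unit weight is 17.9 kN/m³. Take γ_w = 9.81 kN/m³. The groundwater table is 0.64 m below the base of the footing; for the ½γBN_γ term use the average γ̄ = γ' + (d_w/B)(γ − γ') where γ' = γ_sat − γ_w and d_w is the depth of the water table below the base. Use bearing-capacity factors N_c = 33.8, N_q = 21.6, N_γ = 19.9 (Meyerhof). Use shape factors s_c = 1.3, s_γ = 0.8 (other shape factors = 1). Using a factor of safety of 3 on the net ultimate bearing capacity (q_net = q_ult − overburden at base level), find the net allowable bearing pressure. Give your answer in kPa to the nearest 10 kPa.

q_all(net) ≈ 490 kPa

Overburden at base level: q = 17.1 × 2.6 = 44.46 kPa.
The water table is 0.64 m below the base (< B = 3.16 m), so the ½γBN_γ term uses γ̄ = γ' + (d_w/B)(γ − γ') = 8.09 + (0.64/3.16)(17.1 − 8.09) = 9.9148 kN/m³.
Cohesion term c·N_c·s_c = 7 × 33.8 × 1.3 = 307.58 kPa; surcharge term q·N_q = 44.46 × 21.6 = 960.34 kPa; self-weight term 0.5·γ·B·N_γ·s_γ = 0.5 × 9.9148 × 3.16 × 19.9 × 0.8 = 249.39 kPa.
q_ult = 307.58 + 960.34 + 249.39 = 1517.3 kPa.
q_net = 1517.3 − 44.46 = 1472.8 kPa.
q_all(net) = 1472.8 / 3 = 490.95 kPa.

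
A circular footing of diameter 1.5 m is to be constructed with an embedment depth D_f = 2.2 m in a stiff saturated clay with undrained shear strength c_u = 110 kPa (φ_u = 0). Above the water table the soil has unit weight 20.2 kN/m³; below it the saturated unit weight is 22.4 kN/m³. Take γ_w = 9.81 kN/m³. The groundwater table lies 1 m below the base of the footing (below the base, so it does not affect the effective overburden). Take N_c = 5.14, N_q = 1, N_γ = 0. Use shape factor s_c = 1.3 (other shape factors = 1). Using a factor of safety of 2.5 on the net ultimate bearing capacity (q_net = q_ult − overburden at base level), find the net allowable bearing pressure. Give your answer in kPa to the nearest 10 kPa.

q = γ·D_f = 20.2 × 2.2 = 44.44 kPa.
c·N_c·s_c = 110 × 5.14 × 1.3 = 735.02 kPa
q·N_q = 44.44 × 1 = 44.44 kPa
q_ult = 735.02 + 44.44 = 779.46 kPa.
q_net = 779.46 − 44.44 = 735.02 kPa.
q_all(net) = 735.02 / 2.5 = 294.01 kPa.

q_all(net) ≈ 290 kPa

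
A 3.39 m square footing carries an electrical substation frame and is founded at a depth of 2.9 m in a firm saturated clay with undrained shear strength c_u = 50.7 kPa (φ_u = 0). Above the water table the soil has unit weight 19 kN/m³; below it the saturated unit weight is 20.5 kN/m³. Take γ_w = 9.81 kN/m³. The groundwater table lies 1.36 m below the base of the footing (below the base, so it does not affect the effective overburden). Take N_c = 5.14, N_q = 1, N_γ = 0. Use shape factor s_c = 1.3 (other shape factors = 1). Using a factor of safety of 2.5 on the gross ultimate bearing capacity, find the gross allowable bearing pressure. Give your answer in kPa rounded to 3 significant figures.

q = γ·D_f = 19 × 2.9 = 55.1 kPa.
c·N_c·s_c = 50.7 × 5.14 × 1.3 = 338.78 kPa
q·N_q = 55.1 × 1 = 55.1 kPa
q_ult = 338.78 + 55.1 = 393.88 kPa.
q_all = 393.88 / 2.5 = 157.55 kPa.

q_all ≈ 158 kPa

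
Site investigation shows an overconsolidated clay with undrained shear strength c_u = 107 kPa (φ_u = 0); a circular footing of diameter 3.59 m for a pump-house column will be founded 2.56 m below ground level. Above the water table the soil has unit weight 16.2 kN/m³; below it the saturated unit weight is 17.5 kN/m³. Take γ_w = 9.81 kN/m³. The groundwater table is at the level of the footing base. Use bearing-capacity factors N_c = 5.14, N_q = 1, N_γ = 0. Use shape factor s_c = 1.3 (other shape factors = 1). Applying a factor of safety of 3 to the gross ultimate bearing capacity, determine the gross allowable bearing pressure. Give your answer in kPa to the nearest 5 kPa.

Overburden at base level: q = 16.2 × 2.56 = 41.472 kPa.
Cohesion term c·N_c·s_c = 107 × 5.14 × 1.3 = 714.97 kPa; surcharge term q·N_q = 41.472 × 1 = 41.472 kPa.
q_ult = 714.97 + 41.472 = 756.45 kPa.
q_all = q_ult / FS = 756.45 / 3 = 252.15 kPa.

q_all ≈ 250 kPa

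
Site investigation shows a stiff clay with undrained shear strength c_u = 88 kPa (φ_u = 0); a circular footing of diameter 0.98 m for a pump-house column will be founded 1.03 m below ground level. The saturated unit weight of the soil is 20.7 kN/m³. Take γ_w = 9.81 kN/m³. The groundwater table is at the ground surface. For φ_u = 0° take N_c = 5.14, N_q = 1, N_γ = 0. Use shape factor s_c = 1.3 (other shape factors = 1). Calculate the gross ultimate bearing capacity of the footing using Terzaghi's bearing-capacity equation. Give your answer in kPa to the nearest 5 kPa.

q_ult ≈ 600 kPa

Water table at ground surface, so effective unit weight γ' = 20.7 − 9.81 = 10.89 kN/m³ is used throughout; overburden q = 10.89 × 1.03 = 11.217 kPa.
Cohesion term c·N_c·s_c = 88 × 5.14 × 1.3 = 588.02 kPa; surcharge term q·N_q = 11.217 × 1 = 11.217 kPa.
q_ult = 588.02 + 11.217 = 599.23 kPa.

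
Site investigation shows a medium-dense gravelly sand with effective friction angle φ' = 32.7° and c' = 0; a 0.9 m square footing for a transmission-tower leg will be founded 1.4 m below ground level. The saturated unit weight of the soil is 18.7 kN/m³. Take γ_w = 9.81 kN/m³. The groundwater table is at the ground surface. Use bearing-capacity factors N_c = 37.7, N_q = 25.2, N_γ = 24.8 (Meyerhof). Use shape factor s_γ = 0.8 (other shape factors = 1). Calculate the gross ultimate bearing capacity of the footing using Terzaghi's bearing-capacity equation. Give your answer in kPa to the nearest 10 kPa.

γ' = 18.7 − 9.81 = 8.89 kN/m³ (submerged throughout). q = 8.89 × 1.4 = 12.446 kPa; the same γ' applies in the ½γBN_γ term.
q·N_q = 12.446 × 25.2 = 313.64 kPa
0.5·γ·B·N_γ·s_γ = 0.5 × 8.89 × 0.9 × 24.8 × 0.8 = 79.37 kPa
q_ult = 313.64 + 79.37 = 393.01 kPa.

q_ult ≈ 390 kPa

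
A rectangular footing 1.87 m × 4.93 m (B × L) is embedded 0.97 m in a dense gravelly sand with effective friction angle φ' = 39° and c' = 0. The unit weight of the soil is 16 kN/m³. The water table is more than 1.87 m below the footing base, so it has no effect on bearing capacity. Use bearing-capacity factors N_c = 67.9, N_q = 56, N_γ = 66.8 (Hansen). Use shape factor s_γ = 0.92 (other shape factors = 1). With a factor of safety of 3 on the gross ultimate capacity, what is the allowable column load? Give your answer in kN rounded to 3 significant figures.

P_all ≈ 5500 kN

Effective surcharge at the founding depth q = γ·D_f = 16 × 0.97 = 15.52 kPa.
q_ult = q·N_q + 0.5·γ·B·N_γ·s_γ
     = 15.52 × 56 + 0.5 × 16 × 1.87 × 66.8 × 0.92
     = 869.12 + 919.38 = 1788.5 kPa.
Gross allowable pressure q_all = 1788.5 / 3 = 596.17 kPa.
Footing area = 9.2191 m², so allowable column load = 596.17 × 9.2191 = 5496.1 kN.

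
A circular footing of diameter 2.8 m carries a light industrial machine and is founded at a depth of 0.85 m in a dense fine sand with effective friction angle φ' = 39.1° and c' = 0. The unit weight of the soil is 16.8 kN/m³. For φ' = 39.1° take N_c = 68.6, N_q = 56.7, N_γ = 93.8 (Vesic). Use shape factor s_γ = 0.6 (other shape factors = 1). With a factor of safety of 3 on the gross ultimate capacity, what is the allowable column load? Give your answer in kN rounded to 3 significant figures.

P_all ≈ 4380 kN

Effective surcharge at the founding depth q = γ·D_f = 16.8 × 0.85 = 14.28 kPa.
q_ult = q·N_q + 0.5·γ·B·N_γ·s_γ
     = 14.28 × 56.7 + 0.5 × 16.8 × 2.8 × 93.8 × 0.6
     = 809.68 + 1323.7 = 2133.4 kPa.
Gross allowable pressure q_all = 2133.4 / 3 = 711.13 kPa.
Footing area = 6.1575 m², so allowable column load = 711.13 × 6.1575 = 4378.8 kN.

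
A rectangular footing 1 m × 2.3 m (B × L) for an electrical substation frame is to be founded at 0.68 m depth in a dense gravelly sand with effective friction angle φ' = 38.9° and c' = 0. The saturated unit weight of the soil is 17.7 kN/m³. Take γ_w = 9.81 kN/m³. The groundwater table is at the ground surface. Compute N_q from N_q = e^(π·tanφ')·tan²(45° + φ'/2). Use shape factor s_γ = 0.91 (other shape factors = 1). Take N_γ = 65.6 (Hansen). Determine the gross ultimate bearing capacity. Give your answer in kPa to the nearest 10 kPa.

tan38.9° = 0.8069, so N_q = e^(π×0.8069)·tan²(64.45°) = 12.616 × 4.376 = 55.2.
With the water table at the surface the whole profile is submerged: γ' = 17.7 − 9.81 = 7.89 kN/m³, so q = γ'·D_f = 5.3652 kPa; the same γ' applies in the ½γBN_γ term.
q_ult = q·N_q + 0.5·γ·B·N_γ·s_γ
     = 5.3652 × 55.204 + 0.5 × 7.89 × 1 × 65.6 × 0.91
     = 296.18 + 235.5 = 531.68 kPa.

q_ult ≈ 530 kPa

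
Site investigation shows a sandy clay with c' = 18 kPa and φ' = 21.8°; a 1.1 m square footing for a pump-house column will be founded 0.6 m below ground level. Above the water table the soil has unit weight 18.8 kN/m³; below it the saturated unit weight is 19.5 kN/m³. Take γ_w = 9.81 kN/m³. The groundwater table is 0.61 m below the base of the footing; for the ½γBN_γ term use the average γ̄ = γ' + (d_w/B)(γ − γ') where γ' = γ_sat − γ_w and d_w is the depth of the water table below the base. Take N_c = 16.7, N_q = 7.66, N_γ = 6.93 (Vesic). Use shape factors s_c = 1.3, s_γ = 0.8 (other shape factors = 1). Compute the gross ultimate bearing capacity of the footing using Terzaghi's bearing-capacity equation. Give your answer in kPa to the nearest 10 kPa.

q_ult ≈ 520 kPa

Overburden at base level: q = 18.8 × 0.6 = 11.28 kPa.
The water table is 0.61 m below the base (< B = 1.1 m), so the ½γBN_γ term uses γ̄ = γ' + (d_w/B)(γ − γ') = 9.69 + (0.61/1.1)(18.8 − 9.69) = 14.742 kN/m³.
Cohesion term c·N_c·s_c = 18 × 16.7 × 1.3 = 390.78 kPa; surcharge term q·N_q = 11.28 × 7.66 = 86.405 kPa; self-weight term 0.5·γ·B·N_γ·s_γ = 0.5 × 14.742 × 1.1 × 6.93 × 0.8 = 44.951 kPa.
q_ult = 390.78 + 86.405 + 44.951 = 522.14 kPa.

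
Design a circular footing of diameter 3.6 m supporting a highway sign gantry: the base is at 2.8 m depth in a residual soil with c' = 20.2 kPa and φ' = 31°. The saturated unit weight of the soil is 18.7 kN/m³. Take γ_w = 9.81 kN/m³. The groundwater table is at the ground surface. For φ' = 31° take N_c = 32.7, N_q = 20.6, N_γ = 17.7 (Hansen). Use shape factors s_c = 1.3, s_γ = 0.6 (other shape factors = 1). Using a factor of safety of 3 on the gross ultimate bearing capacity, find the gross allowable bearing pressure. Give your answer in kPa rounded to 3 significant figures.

With the water table at the surface the whole profile is submerged: γ' = 18.7 − 9.81 = 8.89 kN/m³, so q = γ'·D_f = 24.892 kPa; the same γ' applies in the ½γBN_γ term.
q_ult = c·N_c·s_c + q·N_q + 0.5·γ·B·N_γ·s_γ
     = 20.2 × 32.7 × 1.3 + 24.892 × 20.6 + 0.5 × 8.89 × 3.6 × 17.7 × 0.6
     = 858.7 + 512.78 + 169.94 = 1541.4 kPa.
q_all = 1541.4 / 3 = 513.81 kPa.

q_all ≈ 514 kPa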